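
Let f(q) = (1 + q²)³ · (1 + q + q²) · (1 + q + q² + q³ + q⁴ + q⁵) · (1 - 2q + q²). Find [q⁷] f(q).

-3

(1 + q²)³ has coefficients 1,0,3,0,3,0,1 for degrees 0…6.
(1 + q + q²) has coefficients 1,1,1,0,0,0,0,0 for degrees 0…7.
Multiplying by (1 + q + q² + q³ + q⁴ + q⁵) gives running coefficients 1,2,3,3,3,3,2,1 for degrees 0…7.
Finally multiplying by (1 - 2q + q²), the product of all factors after the first has coefficients 1,0,0,-1,0,0,-1,0 for degrees 0…7.
[q⁷] = 1·0 + 3·0 + 3·(-1) + 1·0 = -3.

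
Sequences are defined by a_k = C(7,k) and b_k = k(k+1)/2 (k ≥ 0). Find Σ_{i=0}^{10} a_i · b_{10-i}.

3232

Write out a_i and b_{10-i} for i = 0,…,10 and sum the products.
Σ = 1·55 + 7·45 + 21·36 + 35·28 + 35·21 + 21·15 + 7·10 + 1·6 + 0·3 + 0·1 + 0·0 = 3232.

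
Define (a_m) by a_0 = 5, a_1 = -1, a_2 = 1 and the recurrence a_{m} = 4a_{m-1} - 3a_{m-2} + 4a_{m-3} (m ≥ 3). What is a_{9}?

46703

The ordinary generating function has denominator 1 - 4q + 3q^2 - 4q^3.
Iterating the recurrence: a_0,…,a_{9} = 5, -1, 1, 27, 101, 327, 1113, 3875, 13469, 46703.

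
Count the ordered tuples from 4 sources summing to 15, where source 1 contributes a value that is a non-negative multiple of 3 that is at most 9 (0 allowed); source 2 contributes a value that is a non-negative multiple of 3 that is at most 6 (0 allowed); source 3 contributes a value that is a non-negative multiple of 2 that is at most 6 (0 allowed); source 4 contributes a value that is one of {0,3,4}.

The generating function for the choices is (1 + y^3 + y^6 + y^9)·(1 + y^3 + y^6)·(1 + y^2 + y^4 + y^6)·(1 + y^3 + y^4); the count is [y^15].
(1 + y^3 + y^6 + y^9) has coefficients 1,0,0,1,0,0,1,0,0,1 for degrees 0…9.
(1 + y^3 + y^6) has coefficients 1,0,0,1,0,0,1,0,0,0,0,0,0,0,0,0 for degrees 0…15.
Multiplying by (1 + y^2 + y^4 + y^6) gives running coefficients 1,0,1,1,1,1,2,1,1,1,1,0,1,0,0,0 for degrees 0…15.
Finally multiplying by (1 + y^3 + y^4), the product of all factors after the first has coefficients 1,0,1,2,2,2,4,3,3,4,4,2,3,2,1,1 for degrees 0…15.
[y^15] = 1·1 + 1·3 + 1·4 + 1·4 = 12.

12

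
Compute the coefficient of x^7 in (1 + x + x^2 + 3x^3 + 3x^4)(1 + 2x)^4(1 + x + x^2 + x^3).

(1 + x + x^2 + 3x^3 + 3x^4) has coefficients 1,1,1,3,3 for degrees 0…4.
(1 + 2x)^4 has coefficients 1,8,24,32,16,0,0,0 for degrees 0…7.
Finally multiplying by (1 + x + x^2 + x^3), the product of all factors after the first has coefficients 1,9,33,65,80,72,48,16 for degrees 0…7.
[x^7] = 1·16 + 1·48 + 1·72 + 3·80 + 3·65 = 571.

571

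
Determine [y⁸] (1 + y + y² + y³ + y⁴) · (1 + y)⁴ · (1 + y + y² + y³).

32

(1 + y + y² + y³ + y⁴) has coefficients 1,1,1,1,1 for degrees 0…4.
(1 + y)⁴ has coefficients 1,4,6,4,1,0,0,0,0 for degrees 0…8.
Finally multiplying by (1 + y + y² + y³), the product of all factors after the first has coefficients 1,5,11,15,15,11,5,1,0 for degrees 0…8.
[y⁸] = 1·0 + 1·1 + 1·5 + 1·11 + 1·15 = 32.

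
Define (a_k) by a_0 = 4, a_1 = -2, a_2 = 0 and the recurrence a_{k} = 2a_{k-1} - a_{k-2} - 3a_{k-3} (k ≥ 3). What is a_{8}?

198

The ordinary generating function has denominator 1 - 2y + y^2 + 3y^3.
Iterating the recurrence: a_0,…,a_{8} = 4, -2, 0, -10, -14, -18, 8, 76, 198.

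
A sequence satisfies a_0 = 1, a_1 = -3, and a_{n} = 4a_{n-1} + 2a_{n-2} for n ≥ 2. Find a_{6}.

-4040

The ordinary generating function has denominator 1 - 4y - 2y^2.
Iterating the recurrence: a_0,…,a_{6} = 1, -3, -10, -46, -204, -908, -4040.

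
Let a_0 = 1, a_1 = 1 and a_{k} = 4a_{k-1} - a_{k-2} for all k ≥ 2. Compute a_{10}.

110771

The ordinary generating function has denominator 1 - 4z + z^2.
Iterating the recurrence: a_0,…,a_{10} = 1, 1, 3, 11, 41, 153, 571, 2131, 7953, 29681, 110771.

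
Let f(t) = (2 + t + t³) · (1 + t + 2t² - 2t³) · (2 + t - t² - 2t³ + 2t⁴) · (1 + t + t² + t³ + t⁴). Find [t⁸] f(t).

(2 + t + t³) has coefficients 2,1,0,1 for degrees 0…3.
(1 + t + 2t² - 2t³) has coefficients 1,1,2,-2,0,0,0,0,0 for degrees 0…8.
Multiplying by (2 + t - t² - 2t³ + 2t⁴) gives running coefficients 2,3,4,-5,-4,0,8,-4,0 for degrees 0…8.
Finally multiplying by (1 + t + t² + t³ + t⁴), the product of all factors after the first has coefficients 2,5,9,4,0,-2,3,-5,0 for degrees 0…8.
[t⁸] = 2·0 + 1·(-5) + 1·(-2) = -7.

-7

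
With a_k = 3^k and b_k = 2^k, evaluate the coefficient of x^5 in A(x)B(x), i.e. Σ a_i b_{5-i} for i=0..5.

This is [x^5] in the product of the two ordinary generating functions.
Σ = 1·32 + 3·16 + 9·8 + 27·4 + 81·2 + 243·1 = 665.

665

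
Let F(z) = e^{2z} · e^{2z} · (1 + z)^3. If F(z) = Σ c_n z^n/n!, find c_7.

285184

The EGF product rule gives c_7 = Σ_{k_1+k_2+k_3=7} C(7; k_1,k_2,k_3) · ∏ g_i(k_i), where e^{2z} gives (2)^k; e^{2z} gives (2)^k; (1+z)^3 gives the falling factorial (3)_k.
g_1(k) for k = 0…7: 1, 2, 4, 8, 16, 32, 64, 128.
g_2(k) for k = 0…7: 1, 2, 4, 8, 16, 32, 64, 128.
g_3(k) for k = 0…7: 1, 3, 6, 6, 0, 0, 0, 0.
First combine the last two factors: h(k) = Σ_j C(k,j)·g_2(j)·g_3(k−j) for k = 0…7: 1, 5, 22, 86, 304, 992, 3040, 8864.
c_7 = Σ_k C(7,k)·g_1(k)·h(7−k) = 1·1·8864 + 7·2·3040 + 21·4·992 + 35·8·304 + 35·16·86 + 21·32·22 + 7·64·5 + 1·128·1 = 8864 + 42560 + 83328 + 85120 + 48160 + 14784 + 2240 + 128 = 285184.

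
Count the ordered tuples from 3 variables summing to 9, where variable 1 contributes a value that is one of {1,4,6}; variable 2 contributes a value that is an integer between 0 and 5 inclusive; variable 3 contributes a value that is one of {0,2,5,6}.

The generating function for the choices is (y + y^4 + y^6)·(1 + y + y^2 + y^3 + y^4 + y^5)·(1 + y^2 + y^5 + y^6); the count is [y^9].
(y + y^4 + y^6) has coefficients 0,1,0,0,1,0,1 for degrees 0…6.
(1 + y + y^2 + y^3 + y^4 + y^5) has coefficients 1,1,1,1,1,1,0,0,0,0 for degrees 0…9.
Finally multiplying by (1 + y^2 + y^5 + y^6), the product of all factors after the first has coefficients 1,1,2,2,2,3,3,3,2,2 for degrees 0…9.
[y^9] = 1·2 + 1·3 + 1·2 = 7.

7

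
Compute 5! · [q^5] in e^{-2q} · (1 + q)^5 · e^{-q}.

102

The EGF product rule gives c_5 = Σ_{k_1+k_2+k_3=5} C(5; k_1,k_2,k_3) · ∏ g_i(k_i), where e^{-2q} gives (-2)^k; (1+q)^5 gives the falling factorial (5)_k; e^{-q} gives (-1)^k.
g_1(k) for k = 0…5: 1, -2, 4, -8, 16, -32.
g_2(k) for k = 0…5: 1, 5, 20, 60, 120, 120.
g_3(k) for k = 0…5: 1, -1, 1, -1, 1, -1.
First combine the last two factors: h(k) = Σ_j C(k,j)·g_2(j)·g_3(k−j) for k = 0…5: 1, 4, 11, 14, -19, -56.
c_5 = Σ_k C(5,k)·g_1(k)·h(5−k) = 1·1·(-56) + 5·(-2)·(-19) + 10·4·14 + 10·(-8)·11 + 5·16·4 + 1·(-32)·1 = −56 + 190 + 560 − 880 + 320 − 32 = 102.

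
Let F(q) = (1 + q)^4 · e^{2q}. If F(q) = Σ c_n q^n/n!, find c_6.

8992

The EGF product rule gives c_6 = Σ_{k_1+k_2=6} C(6; k_1,k_2) · ∏ g_i(k_i), where (1+q)^4 gives the falling factorial (4)_k; e^{2q} gives (2)^k.
g_1(k) for k = 0…6: 1, 4, 12, 24, 24, 0, 0.
g_2(k) for k = 0…6: 1, 2, 4, 8, 16, 32, 64.
c_6 = Σ_k C(6,k)·g_1(k)·g_2(6−k) = 1·1·64 + 6·4·32 + 15·12·16 + 20·24·8 + 15·24·4 = 64 + 768 + 2880 + 3840 + 1440 = 8992.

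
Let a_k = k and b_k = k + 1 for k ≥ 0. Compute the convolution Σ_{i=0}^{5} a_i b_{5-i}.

This is [x^5] in the product of the two ordinary generating functions.
Σ = 0·6 + 1·5 + 2·4 + 3·3 + 4·2 + 5·1 = 35.

35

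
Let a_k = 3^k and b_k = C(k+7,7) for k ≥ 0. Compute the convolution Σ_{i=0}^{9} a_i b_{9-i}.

490690

Write out a_i and b_{9-i} for i = 0,…,9 and sum the products.
Σ = 1·11440 + 3·6435 + 9·3432 + 27·1716 + 81·792 + 243·330 + 729·120 + 2187·36 + 6561·8 + 19683·1 = 490690.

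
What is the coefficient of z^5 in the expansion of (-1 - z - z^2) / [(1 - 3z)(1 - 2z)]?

The denominator gives the recurrence a_n = 5a_(n−1) − 6a_(n−2) for n ≥ 3; the numerator fixes a_0 = -1, a_1 = -6, a_2 = -25.
Iterating: -1, -6, -25, -89, -295, -941, so a_5 = -941.

-941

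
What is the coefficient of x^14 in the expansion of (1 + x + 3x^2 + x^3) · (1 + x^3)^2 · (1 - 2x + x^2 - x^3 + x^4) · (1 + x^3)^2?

-2

(1 + x + 3x^2 + x^3) has coefficients 1,1,3,1 for degrees 0…3.
(1 + x^3)^2 has coefficients 1,0,0,2,0,0,1,0,0,0,0,0,0,0,0 for degrees 0…14.
Multiplying by (1 - 2x + x^2 - x^3 + x^4) gives running coefficients 1,-2,1,1,-3,2,-1,0,1,-1,1,0,0,0,0 for degrees 0…14.
Finally multiplying by (1 + x^3)^2, the product of all factors after the first has coefficients 1,-2,1,3,-7,4,2,-8,6,-2,-2,4,-3,2,1 for degrees 0…14.
[x^14] = 1·1 + 1·2 + 3·(-3) + 1·4 = -2.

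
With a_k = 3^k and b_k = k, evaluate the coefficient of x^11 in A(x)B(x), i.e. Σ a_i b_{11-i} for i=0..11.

The convolution is the t^11 coefficient of A(t)B(t).
Σ = 1·11 + 3·10 + 9·9 + 27·8 + 81·7 + 243·6 + 729·5 + 2187·4 + 6561·3 + 19683·2 + 59049·1 + 177147·0 = 132854.

132854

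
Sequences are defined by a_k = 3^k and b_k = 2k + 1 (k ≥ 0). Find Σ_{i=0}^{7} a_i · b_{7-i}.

6552

Write out a_i and b_{7-i} for i = 0,…,7 and sum the products.
Σ = 1·15 + 3·13 + 9·11 + 27·9 + 81·7 + 243·5 + 729·3 + 2187·1 = 6552.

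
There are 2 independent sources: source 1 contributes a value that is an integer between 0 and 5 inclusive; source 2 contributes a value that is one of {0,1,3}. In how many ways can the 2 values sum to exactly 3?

3

The generating function for the choices is (1 + z + z^2 + z^3 + z^4 + z^5)·(1 + z + z^3); the count is [z^3].
(1 + z + z^2 + z^3 + z^4 + z^5) has coefficients 1,1,1,1 for degrees 0…3.
(1 + z + z^3) has coefficients 1,1,0,1 for degrees 0…3.
[z^3] = 1·1 + 1·0 + 1·1 + 1·1 = 3.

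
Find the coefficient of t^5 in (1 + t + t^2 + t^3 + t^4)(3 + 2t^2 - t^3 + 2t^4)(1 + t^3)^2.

13

(1 + t + t^2 + t^3 + t^4) has coefficients 1,1,1,1,1 for degrees 0…4.
(3 + 2t^2 - t^3 + 2t^4) has coefficients 3,0,2,-1,2,0 for degrees 0…5.
Finally multiplying by (1 + t^3)^2, the product of all factors after the first has coefficients 3,0,2,5,2,4 for degrees 0…5.
[t^5] = 1·4 + 1·2 + 1·5 + 1·2 + 1·0 = 13.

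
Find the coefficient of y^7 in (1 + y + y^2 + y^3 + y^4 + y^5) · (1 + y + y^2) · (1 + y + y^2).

(1 + y + y^2 + y^3 + y^4 + y^5) has coefficients 1,1,1,1,1,1 for degrees 0…5.
(1 + y + y^2) has coefficients 1,1,1,0,0,0,0,0 for degrees 0…7.
Finally multiplying by (1 + y + y^2), the product of all factors after the first has coefficients 1,2,3,2,1,0,0,0 for degrees 0…7.
[y^7] = 1·0 + 1·0 + 1·0 + 1·1 + 1·2 + 1·3 = 6.

6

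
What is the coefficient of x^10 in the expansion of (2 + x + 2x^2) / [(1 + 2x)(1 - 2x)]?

2560

The denominator gives the recurrence a_n = 4a_(n−2) for n ≥ 3; the numerator fixes a_0 = 2, a_1 = 1, a_2 = 10.
Iterating: 2, 1, 10, 4, 40, 16, 160, 64, 640, 256, 2560, so a_10 = 2560.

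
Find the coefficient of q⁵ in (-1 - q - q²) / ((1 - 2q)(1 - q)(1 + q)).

Partial fractions give a closed form: a_n = (-7/3)·2^n + (3/2)·1^n + (-1/6)·(-1)^n.
At n = 5: a_5 = -73.

-73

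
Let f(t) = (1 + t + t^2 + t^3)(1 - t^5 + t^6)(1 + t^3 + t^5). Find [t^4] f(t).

1

(1 + t + t^2 + t^3) has coefficients 1,1,1,1 for degrees 0…3.
(1 - t^5 + t^6) has coefficients 1,0,0,0,0 for degrees 0…4.
Finally multiplying by (1 + t^3 + t^5), the product of all factors after the first has coefficients 1,0,0,1,0 for degrees 0…4.
[t^4] = 1·0 + 1·1 + 1·0 + 1·0 = 1.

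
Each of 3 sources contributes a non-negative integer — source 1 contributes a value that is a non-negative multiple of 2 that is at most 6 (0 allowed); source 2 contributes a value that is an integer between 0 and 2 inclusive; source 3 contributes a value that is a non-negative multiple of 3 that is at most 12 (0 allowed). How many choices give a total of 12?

4

The generating function for the choices is (1 + q² + q⁴ + q⁶)·(1 + q + q²)·(1 + q³ + q⁶ + q⁹ + q¹²); the count is [q¹²].
(1 + q² + q⁴ + q⁶) has coefficients 1,0,1,0,1,0,1 for degrees 0…6.
(1 + q + q²) has coefficients 1,1,1,0,0,0,0,0,0,0,0,0,0 for degrees 0…12.
Finally multiplying by (1 + q³ + q⁶ + q⁹ + q¹²), the product of all factors after the first has coefficients 1,1,1,1,1,1,1,1,1,1,1,1,1 for degrees 0…12.
[q¹²] = 1·1 + 1·1 + 1·1 + 1·1 = 4.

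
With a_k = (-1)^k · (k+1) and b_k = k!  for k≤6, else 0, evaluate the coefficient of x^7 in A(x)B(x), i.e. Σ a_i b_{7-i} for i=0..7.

Write out a_i and b_{7-i} for i = 0,…,7 and sum the products.
Σ = 1·0 − 2·720 + 3·120 − 4·24 + 5·6 − 6·2 + 7·1 − 8·1 = -1159.

-1159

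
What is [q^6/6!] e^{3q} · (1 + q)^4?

37341

The EGF product rule gives c_6 = Σ_{k_1+k_2=6} C(6; k_1,k_2) · ∏ g_i(k_i), where e^{3q} gives (3)^k; (1+q)^4 gives the falling factorial (4)_k.
g_1(k) for k = 0…6: 1, 3, 9, 27, 81, 243, 729.
g_2(k) for k = 0…6: 1, 4, 12, 24, 24, 0, 0.
c_6 = Σ_k C(6,k)·g_1(k)·g_2(6−k) = 15·9·24 + 20·27·24 + 15·81·12 + 6·243·4 + 1·729·1 = 3240 + 12960 + 14580 + 5832 + 729 = 37341.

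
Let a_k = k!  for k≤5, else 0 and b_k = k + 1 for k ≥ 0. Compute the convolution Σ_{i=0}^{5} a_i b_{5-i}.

This is [x^5] in the product of the two ordinary generating functions.
Σ = 1·6 + 1·5 + 2·4 + 6·3 + 24·2 + 120·1 = 205.

205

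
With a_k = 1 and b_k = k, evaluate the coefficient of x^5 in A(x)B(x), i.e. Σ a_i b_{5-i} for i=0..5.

15

The convolution is the x^5 coefficient of A(x)B(x).
Σ = 1·5 + 1·4 + 1·3 + 1·2 + 1·1 + 1·0 = 15.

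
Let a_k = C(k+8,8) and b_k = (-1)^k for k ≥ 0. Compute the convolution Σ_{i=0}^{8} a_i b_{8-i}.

The convolution is the t^8 coefficient of A(t)B(t).
Σ = 1·1 + 9·(-1) + 45·1 + 165·(-1) + 495·1 + 1287·(-1) + 3003·1 + 6435·(-1) + 12870·1 = 8518.

8518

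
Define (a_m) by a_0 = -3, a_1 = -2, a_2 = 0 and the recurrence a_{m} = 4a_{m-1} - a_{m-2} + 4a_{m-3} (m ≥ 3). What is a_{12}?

The ordinary generating function has denominator 1 - 4y + y^2 - 4y^3.
Iterating the recurrence: a_0,…,a_{12} = -3, -2, 0, -10, -48, -182, -720, -2890, -11568, -46262, -185040, -740170, -2960688.

-2960688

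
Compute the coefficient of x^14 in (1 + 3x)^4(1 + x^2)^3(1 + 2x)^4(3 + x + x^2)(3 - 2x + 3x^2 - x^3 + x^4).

218774

(1 + 3x)^4 has coefficients 1,12,54,108,81 for degrees 0…4.
(1 + x^2)^3 has coefficients 1,0,3,0,3,0,1,0,0,0,0,0,0,0,0 for degrees 0…14.
Multiplying by (1 + 2x)^4 gives running coefficients 1,8,27,56,91,120,121,104,72,32,16,0,0,0,0 for degrees 0…14.
Multiplying by (3 + x + x^2) gives running coefficients 3,25,90,203,356,507,574,553,441,272,152,48,16,0,0 for degrees 0…14.
Finally multiplying by (3 - 2x + 3x^2 - x^3 + x^4), the product of all factors after the first has coefficients 9,69,229,501,910,1353,1663,1879,1788,1526,1256,768,577,232,152 for degrees 0…14.
[x^14] = 1·152 + 12·232 + 54·577 + 108·768 + 81·1256 = 218774.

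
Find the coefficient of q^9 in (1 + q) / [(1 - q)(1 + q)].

The denominator gives the recurrence a_n = a_(n−2) for n ≥ 3; the numerator fixes a_0 = 1, a_1 = 1, a_2 = 1.
Iterating: 1, 1, 1, 1, 1, 1, 1, 1, 1, 1, so a_9 = 1.

1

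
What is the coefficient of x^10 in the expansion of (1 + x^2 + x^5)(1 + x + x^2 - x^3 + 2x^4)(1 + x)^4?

(1 + x^2 + x^5) has coefficients 1,0,1,0,0,1 for degrees 0…5.
(1 + x + x^2 - x^3 + 2x^4) has coefficients 1,1,1,-1,2,0,0,0,0,0,0 for degrees 0…10.
Finally multiplying by (1 + x)^4, the product of all factors after the first has coefficients 1,5,11,13,9,7,9,7,2,0,0 for degrees 0…10.
[x^10] = 1·0 + 1·2 + 1·7 = 9.

9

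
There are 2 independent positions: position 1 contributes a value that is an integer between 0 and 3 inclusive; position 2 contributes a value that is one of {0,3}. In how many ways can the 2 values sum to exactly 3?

2

The generating function for the choices is (1 + y + y^2 + y^3)·(1 + y^3); the count is [y^3].
(1 + y + y^2 + y^3) has coefficients 1,1,1,1 for degrees 0…3.
(1 + y^3) has coefficients 1,0,0,1 for degrees 0…3.
[y^3] = 1·1 + 1·0 + 1·0 + 1·1 = 2.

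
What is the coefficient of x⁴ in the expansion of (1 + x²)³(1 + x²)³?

(1 + x²)³ has coefficients 1,0,3,0,3 for degrees 0…4.
(1 + x²)³ has coefficients 1,0,3,0,3 for degrees 0…4.
[x⁴] = 1·3 + 3·3 + 3·1 = 15.

15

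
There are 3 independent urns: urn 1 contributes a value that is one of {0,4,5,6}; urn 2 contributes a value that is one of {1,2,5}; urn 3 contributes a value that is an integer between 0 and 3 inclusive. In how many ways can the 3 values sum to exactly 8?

7

The generating function for the choices is (1 + y⁴ + y⁵ + y⁶)·(y + y² + y⁵)·(1 + y + y² + y³); the count is [y⁸].
(1 + y⁴ + y⁵ + y⁶) has coefficients 1,0,0,0,1,1,1 for degrees 0…6.
(y + y² + y⁵) has coefficients 0,1,1,0,0,1,0,0,0 for degrees 0…8.
Finally multiplying by (1 + y + y² + y³), the product of all factors after the first has coefficients 0,1,2,2,2,2,1,1,1 for degrees 0…8.
[y⁸] = 1·1 + 1·2 + 1·2 + 1·2 = 7.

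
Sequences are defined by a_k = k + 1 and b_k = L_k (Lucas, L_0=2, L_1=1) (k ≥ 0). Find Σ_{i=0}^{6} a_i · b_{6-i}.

112

This is [x^6] in the product of the two ordinary generating functions.
Σ = 1·18 + 2·11 + 3·7 + 4·4 + 5·3 + 6·1 + 7·2 = 112.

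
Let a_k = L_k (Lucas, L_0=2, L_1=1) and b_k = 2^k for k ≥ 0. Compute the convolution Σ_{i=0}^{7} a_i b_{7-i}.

This is [x^7] in the product of the two ordinary generating functions.
Σ = 2·128 + 1·64 + 3·32 + 4·16 + 7·8 + 11·4 + 18·2 + 29·1 = 645.

645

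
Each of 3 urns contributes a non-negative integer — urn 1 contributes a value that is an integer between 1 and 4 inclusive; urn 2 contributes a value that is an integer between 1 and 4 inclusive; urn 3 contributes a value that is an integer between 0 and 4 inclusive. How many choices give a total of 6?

13

The generating function for the choices is (y + y² + y³ + y⁴)·(y + y² + y³ + y⁴)·(1 + y + y² + y³ + y⁴); the count is [y⁶].
(y + y² + y³ + y⁴) has coefficients 0,1,1,1,1 for degrees 0…4.
(y + y² + y³ + y⁴) has coefficients 0,1,1,1,1,0,0 for degrees 0…6.
Finally multiplying by (1 + y + y² + y³ + y⁴), the product of all factors after the first has coefficients 0,1,2,3,4,4,3 for degrees 0…6.
[y⁶] = 1·4 + 1·4 + 1·3 + 1·2 = 13.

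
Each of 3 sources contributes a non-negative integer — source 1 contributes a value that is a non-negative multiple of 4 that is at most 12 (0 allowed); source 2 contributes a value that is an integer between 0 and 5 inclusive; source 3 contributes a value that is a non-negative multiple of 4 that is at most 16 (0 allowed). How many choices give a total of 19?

The generating function for the choices is (1 + t^4 + t^8 + t^12)·(1 + t + t^2 + t^3 + t^4 + t^5)·(1 + t^4 + t^8 + t^12 + t^16); the count is [t^19].
(1 + t^4 + t^8 + t^12) has coefficients 1,0,0,0,1,0,0,0,1,0,0,0,1 for degrees 0…12.
(1 + t + t^2 + t^3 + t^4 + t^5) has coefficients 1,1,1,1,1,1,0,0,0,0,0,0,0,0,0,0,0,0,0,0 for degrees 0…19.
Finally multiplying by (1 + t^4 + t^8 + t^12 + t^16), the product of all factors after the first has coefficients 1,1,1,1,2,2,1,1,2,2,1,1,2,2,1,1,2,2,1,1 for degrees 0…19.
[t^19] = 1·1 + 1·1 + 1·1 + 1·1 = 4.

4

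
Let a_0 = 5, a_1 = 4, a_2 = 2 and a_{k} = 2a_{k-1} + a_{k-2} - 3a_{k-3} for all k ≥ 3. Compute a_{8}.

-420

The ordinary generating function has denominator 1 - 2x - x^2 + 3x^3.
Iterating the recurrence: a_0,…,a_{8} = 5, 4, 2, -7, -24, -61, -125, -239, -420.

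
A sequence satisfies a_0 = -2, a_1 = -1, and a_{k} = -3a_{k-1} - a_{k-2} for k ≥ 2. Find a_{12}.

81790

The ordinary generating function has denominator 1 + 3t + t^2.
Iterating the recurrence: a_0,…,a_{12} = -2, -1, 5, -14, 37, -97, 254, -665, 1741, -4558, 11933, -31241, 81790.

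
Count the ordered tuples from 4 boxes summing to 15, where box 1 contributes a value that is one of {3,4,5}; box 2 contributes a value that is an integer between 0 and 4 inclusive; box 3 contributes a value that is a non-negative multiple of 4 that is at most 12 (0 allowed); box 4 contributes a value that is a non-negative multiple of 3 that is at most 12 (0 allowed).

16

The generating function for the choices is (x³ + x⁴ + x⁵)·(1 + x + x² + x³ + x⁴)·(1 + x⁴ + x⁸ + x¹²)·(1 + x³ + x⁶ + x⁹ + x¹²); the count is [x¹⁵].
(x³ + x⁴ + x⁵) has coefficients 0,0,0,1,1,1 for degrees 0…5.
(1 + x + x² + x³ + x⁴) has coefficients 1,1,1,1,1,0,0,0,0,0,0,0,0,0,0,0 for degrees 0…15.
Multiplying by (1 + x⁴ + x⁸ + x¹²) gives running coefficients 1,1,1,1,2,1,1,1,2,1,1,1,2,1,1,1 for degrees 0…15.
Finally multiplying by (1 + x³ + x⁶ + x⁹ + x¹²), the product of all factors after the first has coefficients 1,1,1,2,3,2,3,4,4,4,5,5,6,6,6,6 for degrees 0…15.
[x¹⁵] = 1·6 + 1·5 + 1·5 = 16.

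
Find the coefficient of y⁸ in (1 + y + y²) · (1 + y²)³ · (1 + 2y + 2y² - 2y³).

5

(1 + y + y²) has coefficients 1,1,1 for degrees 0…2.
(1 + y²)³ has coefficients 1,0,3,0,3,0,1,0,0 for degrees 0…8.
Finally multiplying by (1 + 2y + 2y² - 2y³), the product of all factors after the first has coefficients 1,2,5,4,9,0,7,-4,2 for degrees 0…8.
[y⁸] = 1·2 + 1·(-4) + 1·7 = 5.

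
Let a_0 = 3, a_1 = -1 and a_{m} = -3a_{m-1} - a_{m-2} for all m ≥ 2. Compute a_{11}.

2584

The ordinary generating function has denominator 1 + 3q + q^2.
Iterating the recurrence: a_0,…,a_{11} = 3, -1, 0, 1, -3, 8, -21, 55, -144, 377, -987, 2584.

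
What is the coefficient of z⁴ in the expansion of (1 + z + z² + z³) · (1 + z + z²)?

2

(1 + z + z² + z³) has coefficients 1,1,1,1 for degrees 0…3.
(1 + z + z²) has coefficients 1,1,1,0,0 for degrees 0…4.
[z⁴] = 1·0 + 1·0 + 1·1 + 1·1 = 2.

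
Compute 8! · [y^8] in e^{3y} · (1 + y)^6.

The EGF product rule gives c_8 = Σ_{k_1+k_2=8} C(8; k_1,k_2) · ∏ g_i(k_i), where e^{3y} gives (3)^k; (1+y)^6 gives the falling factorial (6)_k.
g_1(k) for k = 0…8: 1, 3, 9, 27, 81, 243, 729, 2187, 6561.
g_2(k) for k = 0…8: 1, 6, 30, 120, 360, 720, 720, 0, 0.
c_8 = Σ_k C(8,k)·g_1(k)·g_2(8−k) = 28·9·720 + 56·27·720 + 70·81·360 + 56·243·120 + 28·729·30 + 8·2187·6 + 1·6561·1 = 181440 + 1088640 + 2041200 + 1632960 + 612360 + 104976 + 6561 = 5668137.

5668137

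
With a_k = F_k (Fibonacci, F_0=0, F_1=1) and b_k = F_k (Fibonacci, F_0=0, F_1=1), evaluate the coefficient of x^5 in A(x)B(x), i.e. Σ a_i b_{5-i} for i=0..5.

10

The convolution is the x^5 coefficient of A(x)B(x).
Σ = 0·5 + 1·3 + 1·2 + 2·1 + 3·1 + 5·0 = 10.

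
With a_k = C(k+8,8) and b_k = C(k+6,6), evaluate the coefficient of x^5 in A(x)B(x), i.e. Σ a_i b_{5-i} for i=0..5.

15504

The convolution is the t^5 coefficient of A(t)B(t).
Σ = 1·462 + 9·210 + 45·84 + 165·28 + 495·7 + 1287·1 = 15504.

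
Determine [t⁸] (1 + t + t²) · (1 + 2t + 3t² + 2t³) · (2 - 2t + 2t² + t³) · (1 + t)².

(1 + t + t²) has coefficients 1,1,1 for degrees 0…2.
(1 + 2t + 3t² + 2t³) has coefficients 1,2,3,2,0,0,0,0,0 for degrees 0…8.
Multiplying by (2 - 2t + 2t² + t³) gives running coefficients 2,2,4,3,4,7,2,0,0 for degrees 0…8.
Finally multiplying by (1 + t)², the product of all factors after the first has coefficients 2,6,10,13,14,18,20,11,2 for degrees 0…8.
[t⁸] = 1·2 + 1·11 + 1·20 = 33.

33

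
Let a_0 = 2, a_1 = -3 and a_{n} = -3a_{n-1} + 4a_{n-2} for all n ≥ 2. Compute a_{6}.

The ordinary generating function has denominator 1 + 3q - 4q^2.
Iterating the recurrence: a_0,…,a_{6} = 2, -3, 17, -63, 257, -1023, 4097.

4097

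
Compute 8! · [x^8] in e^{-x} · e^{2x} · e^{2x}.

6561

The EGF product rule gives c_8 = Σ_{k_1+k_2+k_3=8} C(8; k_1,k_2,k_3) · ∏ g_i(k_i), where e^{-x} gives (-1)^k; e^{2x} gives (2)^k; e^{2x} gives (2)^k.
g_1(k) for k = 0…8: 1, -1, 1, -1, 1, -1, 1, -1, 1.
g_2(k) for k = 0…8: 1, 2, 4, 8, 16, 32, 64, 128, 256.
g_3(k) for k = 0…8: 1, 2, 4, 8, 16, 32, 64, 128, 256.
First combine the last two factors: h(k) = Σ_j C(k,j)·g_2(j)·g_3(k−j) for k = 0…8: 1, 4, 16, 64, 256, 1024, 4096, 16384, 65536.
c_8 = Σ_k C(8,k)·g_1(k)·h(8−k) = 1·1·65536 + 8·(-1)·16384 + 28·1·4096 + 56·(-1)·1024 + 70·1·256 + 56·(-1)·64 + 28·1·16 + 8·(-1)·4 + 1·1·1 = 65536 − 131072 + 114688 − 57344 + 17920 − 3584 + 448 − 32 + 1 = 6561.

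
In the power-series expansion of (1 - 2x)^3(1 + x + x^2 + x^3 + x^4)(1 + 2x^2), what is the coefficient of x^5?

-4

(1 - 2x)^3 has coefficients 1,-6,12,-8 for degrees 0…3.
(1 + x + x^2 + x^3 + x^4) has coefficients 1,1,1,1,1,0 for degrees 0…5.
Finally multiplying by (1 + 2x^2), the product of all factors after the first has coefficients 1,1,3,3,3,2 for degrees 0…5.
[x^5] = 1·2 − 6·3 + 12·3 − 8·3 = -4.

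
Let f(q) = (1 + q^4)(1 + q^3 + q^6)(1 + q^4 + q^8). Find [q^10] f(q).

2

(1 + q^4) has coefficients 1,0,0,0,1 for degrees 0…4.
(1 + q^3 + q^6) has coefficients 1,0,0,1,0,0,1,0,0,0,0 for degrees 0…10.
Finally multiplying by (1 + q^4 + q^8), the product of all factors after the first has coefficients 1,0,0,1,1,0,1,1,1,0,1 for degrees 0…10.
[q^10] = 1·1 + 1·1 = 2.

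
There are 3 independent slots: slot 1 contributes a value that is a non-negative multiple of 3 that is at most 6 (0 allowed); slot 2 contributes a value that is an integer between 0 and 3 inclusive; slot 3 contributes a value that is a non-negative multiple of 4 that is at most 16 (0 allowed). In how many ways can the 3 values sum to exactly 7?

3

The generating function for the choices is (1 + q³ + q⁶)·(1 + q + q² + q³)·(1 + q⁴ + q⁸ + q¹² + q¹⁶); the count is [q⁷].
(1 + q³ + q⁶) has coefficients 1,0,0,1,0,0,1 for degrees 0…6.
(1 + q + q² + q³) has coefficients 1,1,1,1,0,0,0,0 for degrees 0…7.
Finally multiplying by (1 + q⁴ + q⁸ + q¹² + q¹⁶), the product of all factors after the first has coefficients 1,1,1,1,1,1,1,1 for degrees 0…7.
[q⁷] = 1·1 + 1·1 + 1·1 = 3.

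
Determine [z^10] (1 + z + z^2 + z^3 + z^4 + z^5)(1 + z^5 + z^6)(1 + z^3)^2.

7

(1 + z + z^2 + z^3 + z^4 + z^5) has coefficients 1,1,1,1,1,1 for degrees 0…5.
(1 + z^5 + z^6) has coefficients 1,0,0,0,0,1,1,0,0,0,0 for degrees 0…10.
Finally multiplying by (1 + z^3)^2, the product of all factors after the first has coefficients 1,0,0,2,0,1,2,0,2,2,0 for degrees 0…10.
[z^10] = 1·0 + 1·2 + 1·2 + 1·0 + 1·2 + 1·1 = 7.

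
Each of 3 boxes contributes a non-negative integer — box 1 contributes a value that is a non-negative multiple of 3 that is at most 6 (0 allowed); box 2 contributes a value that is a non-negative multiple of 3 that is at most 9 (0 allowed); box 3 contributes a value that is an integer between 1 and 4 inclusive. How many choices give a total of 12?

3

The generating function for the choices is (1 + z^3 + z^6)·(1 + z^3 + z^6 + z^9)·(z + z^2 + z^3 + z^4); the count is [z^12].
(1 + z^3 + z^6) has coefficients 1,0,0,1,0,0,1 for degrees 0…6.
(1 + z^3 + z^6 + z^9) has coefficients 1,0,0,1,0,0,1,0,0,1,0,0,0 for degrees 0…12.
Finally multiplying by (z + z^2 + z^3 + z^4), the product of all factors after the first has coefficients 0,1,1,1,2,1,1,2,1,1,2,1,1 for degrees 0…12.
[z^12] = 1·1 + 1·1 + 1·1 = 3.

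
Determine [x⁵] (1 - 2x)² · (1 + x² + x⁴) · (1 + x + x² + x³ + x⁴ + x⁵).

(1 - 2x)² has coefficients 1,-4,4 for degrees 0…2.
(1 + x² + x⁴) has coefficients 1,0,1,0,1,0 for degrees 0…5.
Finally multiplying by (1 + x + x² + x³ + x⁴ + x⁵), the product of all factors after the first has coefficients 1,1,2,2,3,3 for degrees 0…5.
[x⁵] = 1·3 − 4·3 + 4·2 = -1.

-1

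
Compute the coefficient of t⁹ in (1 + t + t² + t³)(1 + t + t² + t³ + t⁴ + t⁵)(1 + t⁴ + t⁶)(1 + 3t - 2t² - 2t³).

2

(1 + t + t² + t³) has coefficients 1,1,1,1 for degrees 0…3.
(1 + t + t² + t³ + t⁴ + t⁵) has coefficients 1,1,1,1,1,1,0,0,0,0 for degrees 0…9.
Multiplying by (1 + t⁴ + t⁶) gives running coefficients 1,1,1,1,2,2,2,2,2,2 for degrees 0…9.
Finally multiplying by (1 + 3t - 2t² - 2t³), the product of all factors after the first has coefficients 1,4,2,0,1,4,2,0,0,0 for degrees 0…9.
[t⁹] = 1·0 + 1·0 + 1·0 + 1·2 = 2.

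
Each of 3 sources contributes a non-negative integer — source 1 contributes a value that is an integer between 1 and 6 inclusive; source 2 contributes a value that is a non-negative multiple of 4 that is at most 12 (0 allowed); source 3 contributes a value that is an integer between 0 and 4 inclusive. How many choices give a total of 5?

The generating function for the choices is (x + x² + x³ + x⁴ + x⁵ + x⁶)·(1 + x⁴ + x⁸ + x¹²)·(1 + x + x² + x³ + x⁴); the count is [x⁵].
(x + x² + x³ + x⁴ + x⁵ + x⁶) has coefficients 0,1,1,1,1,1 for degrees 0…5.
(1 + x⁴ + x⁸ + x¹²) has coefficients 1,0,0,0,1,0 for degrees 0…5.
Finally multiplying by (1 + x + x² + x³ + x⁴), the product of all factors after the first has coefficients 1,1,1,1,2,1 for degrees 0…5.
[x⁵] = 1·2 + 1·1 + 1·1 + 1·1 + 1·1 = 6.

6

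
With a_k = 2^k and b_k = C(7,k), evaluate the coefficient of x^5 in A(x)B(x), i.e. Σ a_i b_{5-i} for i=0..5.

Write out a_i and b_{5-i} for i = 0,…,5 and sum the products.
Σ = 1·21 + 2·35 + 4·35 + 8·21 + 16·7 + 32·1 = 543.

543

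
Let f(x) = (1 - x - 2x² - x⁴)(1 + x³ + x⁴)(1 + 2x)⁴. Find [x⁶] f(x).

(1 - x - 2x² - x⁴) has coefficients 1,-1,-2,0,-1 for degrees 0…4.
(1 + x³ + x⁴) has coefficients 1,0,0,1,1,0,0 for degrees 0…6.
Finally multiplying by (1 + 2x)⁴, the product of all factors after the first has coefficients 1,8,24,33,25,32,56 for degrees 0…6.
[x⁶] = 1·56 − 1·32 − 2·25 − 1·24 = -50.

-50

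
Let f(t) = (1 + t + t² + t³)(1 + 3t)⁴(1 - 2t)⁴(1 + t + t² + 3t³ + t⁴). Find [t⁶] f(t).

(1 + t + t² + t³) has coefficients 1,1,1,1 for degrees 0…3.
(1 + 3t)⁴ has coefficients 1,12,54,108,81,0,0 for degrees 0…6.
Multiplying by (1 - 2t)⁴ gives running coefficients 1,4,-18,-68,145,408,-648 for degrees 0…6.
Finally multiplying by (1 + t + t² + 3t³ + t⁴), the product of all factors after the first has coefficients 1,5,-13,-79,72,435,-317 for degrees 0…6.
[t⁶] = 1·(-317) + 1·435 + 1·72 + 1·(-79) = 111.

111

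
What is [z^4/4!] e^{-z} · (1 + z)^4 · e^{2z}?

The EGF product rule gives c_4 = Σ_{k_1+k_2+k_3=4} C(4; k_1,k_2,k_3) · ∏ g_i(k_i), where e^{-z} gives (-1)^k; (1+z)^4 gives the falling factorial (4)_k; e^{2z} gives (2)^k.
g_1(k) for k = 0…4: 1, -1, 1, -1, 1.
g_2(k) for k = 0…4: 1, 4, 12, 24, 24.
g_3(k) for k = 0…4: 1, 2, 4, 8, 16.
First combine the last two factors: h(k) = Σ_j C(k,j)·g_2(j)·g_3(k−j) for k = 0…4: 1, 6, 32, 152, 648.
c_4 = Σ_k C(4,k)·g_1(k)·h(4−k) = 1·1·648 + 4·(-1)·152 + 6·1·32 + 4·(-1)·6 + 1·1·1 = 648 − 608 + 192 − 24 + 1 = 209.

209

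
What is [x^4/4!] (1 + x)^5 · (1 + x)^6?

7920

The EGF product rule gives c_4 = Σ_{k_1+k_2=4} C(4; k_1,k_2) · ∏ g_i(k_i), where (1+x)^5 gives the falling factorial (5)_k; (1+x)^6 gives the falling factorial (6)_k.
g_1(k) for k = 0…4: 1, 5, 20, 60, 120.
g_2(k) for k = 0…4: 1, 6, 30, 120, 360.
c_4 = Σ_k C(4,k)·g_1(k)·g_2(4−k) = 1·1·360 + 4·5·120 + 6·20·30 + 4·60·6 + 1·120·1 = 360 + 2400 + 3600 + 1440 + 120 = 7920.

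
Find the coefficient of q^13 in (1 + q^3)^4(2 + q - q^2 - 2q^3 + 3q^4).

(1 + q^3)^4 has coefficients 1,0,0,4,0,0,6,0,0,4,0,0,1 for degrees 0…12.
(2 + q - q^2 - 2q^3 + 3q^4) has coefficients 2,1,-1,-2,3,0,0,0,0,0,0,0,0,0 for degrees 0…13.
[q^13] = 1·0 + 4·0 + 6·0 + 4·3 + 1·1 = 13.

13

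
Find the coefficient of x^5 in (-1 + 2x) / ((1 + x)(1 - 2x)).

The denominator gives the recurrence a_n = a_(n−1) + 2a_(n−2) for n ≥ 2; the numerator fixes a_0 = -1, a_1 = 1.
Iterating: -1, 1, -1, 1, -1, 1, so a_5 = 1.

1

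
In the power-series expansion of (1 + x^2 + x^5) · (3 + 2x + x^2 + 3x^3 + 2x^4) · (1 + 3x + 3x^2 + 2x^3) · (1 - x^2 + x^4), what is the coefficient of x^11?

27

(1 + x^2 + x^5) has coefficients 1,0,1,0,0,1 for degrees 0…5.
(3 + 2x + x^2 + 3x^3 + 2x^4) has coefficients 3,2,1,3,2,0,0,0,0,0,0,0 for degrees 0…11.
Multiplying by (1 + 3x + 3x^2 + 2x^3) gives running coefficients 3,11,16,18,18,17,12,4,0,0,0,0 for degrees 0…11.
Finally multiplying by (1 - x^2 + x^4), the product of all factors after the first has coefficients 3,11,13,7,5,10,10,5,6,13,12,4 for degrees 0…11.
[x^11] = 1·4 + 1·13 + 1·10 = 27.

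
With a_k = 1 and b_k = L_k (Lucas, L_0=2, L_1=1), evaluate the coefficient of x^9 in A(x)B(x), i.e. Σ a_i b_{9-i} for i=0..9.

This is [x^9] in the product of the two ordinary generating functions.
Σ = 1·76 + 1·47 + 1·29 + 1·18 + 1·11 + 1·7 + 1·4 + 1·3 + 1·1 + 1·2 = 198.

198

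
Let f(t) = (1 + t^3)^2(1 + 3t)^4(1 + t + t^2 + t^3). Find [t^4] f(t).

(1 + t^3)^2 has coefficients 1,0,0,2,0 for degrees 0…4.
(1 + 3t)^4 has coefficients 1,12,54,108,81 for degrees 0…4.
Finally multiplying by (1 + t + t^2 + t^3), the product of all factors after the first has coefficients 1,13,67,175,255 for degrees 0…4.
[t^4] = 1·255 + 2·13 = 281.

281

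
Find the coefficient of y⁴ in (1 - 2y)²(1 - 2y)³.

80

(1 - 2y)² has coefficients 1,-4,4 for degrees 0…2.
(1 - 2y)³ has coefficients 1,-6,12,-8,0 for degrees 0…4.
[y⁴] = 1·0 − 4·(-8) + 4·12 = 80.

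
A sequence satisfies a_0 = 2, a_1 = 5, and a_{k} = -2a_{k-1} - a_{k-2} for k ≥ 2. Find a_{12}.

-82

The ordinary generating function has denominator 1 + 2t + t^2.
Iterating the recurrence: a_0,…,a_{12} = 2, 5, -12, 19, -26, 33, -40, 47, -54, 61, -68, 75, -82.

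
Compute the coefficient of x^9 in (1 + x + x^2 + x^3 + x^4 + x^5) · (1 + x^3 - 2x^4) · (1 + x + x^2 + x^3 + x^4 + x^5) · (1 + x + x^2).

(1 + x + x^2 + x^3 + x^4 + x^5) has coefficients 1,1,1,1,1,1 for degrees 0…5.
(1 + x^3 - 2x^4) has coefficients 1,0,0,1,-2,0,0,0,0,0 for degrees 0…9.
Multiplying by (1 + x + x^2 + x^3 + x^4 + x^5) gives running coefficients 1,1,1,2,0,0,-1,-1,-1,-2 for degrees 0…9.
Finally multiplying by (1 + x + x^2), the product of all factors after the first has coefficients 1,2,3,4,3,2,-1,-2,-3,-4 for degrees 0…9.
[x^9] = 1·(-4) + 1·(-3) + 1·(-2) + 1·(-1) + 1·2 + 1·3 = -5.

-5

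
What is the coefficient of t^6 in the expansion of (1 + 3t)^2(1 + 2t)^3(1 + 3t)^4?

(1 + 3t)^2 has coefficients 1,6,9 for degrees 0…2.
(1 + 2t)^3 has coefficients 1,6,12,8,0,0,0 for degrees 0…6.
Finally multiplying by (1 + 3t)^4, the product of all factors after the first has coefficients 1,18,138,584,1473,2214,1836 for degrees 0…6.
[t^6] = 1·1836 + 6·2214 + 9·1473 = 28377.

28377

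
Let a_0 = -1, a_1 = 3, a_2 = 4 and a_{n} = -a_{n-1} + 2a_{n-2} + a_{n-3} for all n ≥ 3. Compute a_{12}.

The ordinary generating function has denominator 1 + q - 2q^2 - q^3.
Iterating the recurrence: a_0,…,a_{12} = -1, 3, 4, 1, 10, -4, 25, -23, 69, -90, 205, -316, 636.

636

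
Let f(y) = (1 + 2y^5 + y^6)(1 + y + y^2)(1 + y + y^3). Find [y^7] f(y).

(1 + 2y^5 + y^6) has coefficients 1,0,0,0,0,2,1 for degrees 0…6.
(1 + y + y^2) has coefficients 1,1,1,0,0,0,0,0 for degrees 0…7.
Finally multiplying by (1 + y + y^3), the product of all factors after the first has coefficients 1,2,2,2,1,1,0,0 for degrees 0…7.
[y^7] = 1·0 + 2·2 + 1·2 = 6.

6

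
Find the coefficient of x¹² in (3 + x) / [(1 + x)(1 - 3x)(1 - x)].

1992903

Partial fractions give a closed form: a_n = (1/4)·(-1)^n + (15/4)·3^n + (-1)·1^n.
At n = 12: a_12 = 1992903.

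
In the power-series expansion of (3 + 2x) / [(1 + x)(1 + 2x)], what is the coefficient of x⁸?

Partial fractions give a closed form: a_n = (-1)·(-1)^n + (4)·(-2)^n.
At n = 8: a_8 = 1023.

1023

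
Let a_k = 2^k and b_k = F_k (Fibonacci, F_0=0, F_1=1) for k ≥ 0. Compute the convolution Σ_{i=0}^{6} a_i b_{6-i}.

The convolution is the t^6 coefficient of A(t)B(t).
Σ = 1·8 + 2·5 + 4·3 + 8·2 + 16·1 + 32·1 + 64·0 = 94.

94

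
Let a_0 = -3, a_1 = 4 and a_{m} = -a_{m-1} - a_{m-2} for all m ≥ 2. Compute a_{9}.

The ordinary generating function has denominator 1 + x + x^2.
Iterating the recurrence: a_0,…,a_{9} = -3, 4, -1, -3, 4, -1, -3, 4, -1, -3.

-3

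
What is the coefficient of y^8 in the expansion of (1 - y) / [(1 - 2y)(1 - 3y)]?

Partial fractions give a closed form: a_n = (-1)·2^n + (2)·3^n.
At n = 8: a_8 = 12866.

12866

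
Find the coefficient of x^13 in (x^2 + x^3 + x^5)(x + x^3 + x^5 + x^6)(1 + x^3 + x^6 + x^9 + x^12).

(x^2 + x^3 + x^5) has coefficients 0,0,1,1,0,1 for degrees 0…5.
(x + x^3 + x^5 + x^6) has coefficients 0,1,0,1,0,1,1,0,0,0,0,0,0,0 for degrees 0…13.
Finally multiplying by (1 + x^3 + x^6 + x^9 + x^12), the product of all factors after the first has coefficients 0,1,0,1,1,1,2,1,1,2,1,1,2,1 for degrees 0…13.
[x^13] = 1·1 + 1·1 + 1·1 = 3.

3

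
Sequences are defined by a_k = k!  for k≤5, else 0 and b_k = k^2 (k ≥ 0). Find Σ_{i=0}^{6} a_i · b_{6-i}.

Write out a_i and b_{6-i} for i = 0,…,6 and sum the products.
Σ = 1·36 + 1·25 + 2·16 + 6·9 + 24·4 + 120·1 + 0·0 = 363.

363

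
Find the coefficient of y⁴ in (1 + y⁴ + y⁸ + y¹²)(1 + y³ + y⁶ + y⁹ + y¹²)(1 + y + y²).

(1 + y⁴ + y⁸ + y¹²) has coefficients 1,0,0,0,1 for degrees 0…4.
(1 + y³ + y⁶ + y⁹ + y¹²) has coefficients 1,0,0,1,0 for degrees 0…4.
Finally multiplying by (1 + y + y²), the product of all factors after the first has coefficients 1,1,1,1,1 for degrees 0…4.
[y⁴] = 1·1 + 1·1 = 2.

2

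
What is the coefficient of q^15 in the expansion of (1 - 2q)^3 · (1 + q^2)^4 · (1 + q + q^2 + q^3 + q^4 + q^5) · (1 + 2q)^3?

-476

(1 - 2q)^3 has coefficients 1,-6,12,-8 for degrees 0…3.
(1 + q^2)^4 has coefficients 1,0,4,0,6,0,4,0,1,0,0,0,0,0,0,0 for degrees 0…15.
Multiplying by (1 + q + q^2 + q^3 + q^4 + q^5) gives running coefficients 1,1,5,5,11,11,14,14,11,11,5,5,1,1,0,0 for degrees 0…15.
Finally multiplying by (1 + 2q)^3, the product of all factors after the first has coefficients 1,7,23,55,109,177,252,318,351,357,315,255,179,107,58,20 for degrees 0…15.
[q^15] = 1·20 − 6·58 + 12·107 − 8·179 = -476.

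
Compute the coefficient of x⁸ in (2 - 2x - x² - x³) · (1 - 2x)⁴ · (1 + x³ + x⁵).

-129

(2 - 2x - x² - x³) has coefficients 2,-2,-1,-1 for degrees 0…3.
(1 - 2x)⁴ has coefficients 1,-8,24,-32,16,0,0,0,0 for degrees 0…8.
Finally multiplying by (1 + x³ + x⁵), the product of all factors after the first has coefficients 1,-8,24,-31,8,25,-40,40,-32 for degrees 0…8.
[x⁸] = 2·(-32) − 2·40 − 1·(-40) − 1·25 = -129.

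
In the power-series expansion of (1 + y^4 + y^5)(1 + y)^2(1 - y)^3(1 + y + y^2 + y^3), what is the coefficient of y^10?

2

(1 + y^4 + y^5) has coefficients 1,0,0,0,1,1 for degrees 0…5.
(1 + y)^2 has coefficients 1,2,1,0,0,0,0,0,0,0,0 for degrees 0…10.
Multiplying by (1 - y)^3 gives running coefficients 1,-1,-2,2,1,-1,0,0,0,0,0 for degrees 0…10.
Finally multiplying by (1 + y + y^2 + y^3), the product of all factors after the first has coefficients 1,0,-2,0,0,0,2,0,-1,0,0 for degrees 0…10.
[y^10] = 1·0 + 1·2 + 1·0 = 2.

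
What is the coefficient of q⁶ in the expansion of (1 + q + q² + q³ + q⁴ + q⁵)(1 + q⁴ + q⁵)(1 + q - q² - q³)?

2

(1 + q + q² + q³ + q⁴ + q⁵) has coefficients 1,1,1,1,1,1 for degrees 0…5.
(1 + q⁴ + q⁵) has coefficients 1,0,0,0,1,1,0 for degrees 0…6.
Finally multiplying by (1 + q - q² - q³), the product of all factors after the first has coefficients 1,1,-1,-1,1,2,0 for degrees 0…6.
[q⁶] = 1·0 + 1·2 + 1·1 + 1·(-1) + 1·(-1) + 1·1 = 2.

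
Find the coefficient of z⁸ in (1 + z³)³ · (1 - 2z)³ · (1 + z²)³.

(1 + z³)³ has coefficients 1,0,0,3,0,0,3,0,0 for degrees 0…8.
(1 - 2z)³ has coefficients 1,-6,12,-8,0,0,0,0,0 for degrees 0…8.
Finally multiplying by (1 + z²)³, the product of all factors after the first has coefficients 1,-6,15,-26,39,-42,37,-30,12 for degrees 0…8.
[z⁸] = 1·12 + 3·(-42) + 3·15 = -69.

-69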